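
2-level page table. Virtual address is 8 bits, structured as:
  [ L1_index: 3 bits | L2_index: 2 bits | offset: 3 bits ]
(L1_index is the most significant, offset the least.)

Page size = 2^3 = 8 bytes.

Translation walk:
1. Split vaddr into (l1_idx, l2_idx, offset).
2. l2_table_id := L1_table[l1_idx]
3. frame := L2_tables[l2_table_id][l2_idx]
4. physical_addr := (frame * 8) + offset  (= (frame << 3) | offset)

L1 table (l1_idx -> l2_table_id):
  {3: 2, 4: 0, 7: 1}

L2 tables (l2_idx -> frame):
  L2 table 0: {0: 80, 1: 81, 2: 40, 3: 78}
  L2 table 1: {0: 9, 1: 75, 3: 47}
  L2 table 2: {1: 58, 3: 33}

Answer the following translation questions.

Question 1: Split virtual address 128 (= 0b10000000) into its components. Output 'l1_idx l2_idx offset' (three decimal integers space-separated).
vaddr = 128 = 0b10000000
  top 3 bits -> l1_idx = 4
  next 2 bits -> l2_idx = 0
  bottom 3 bits -> offset = 0

Answer: 4 0 0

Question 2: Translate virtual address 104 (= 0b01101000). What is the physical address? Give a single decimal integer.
vaddr = 104 = 0b01101000
Split: l1_idx=3, l2_idx=1, offset=0
L1[3] = 2
L2[2][1] = 58
paddr = 58 * 8 + 0 = 464

Answer: 464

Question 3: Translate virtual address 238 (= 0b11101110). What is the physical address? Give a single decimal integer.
Answer: 606

Derivation:
vaddr = 238 = 0b11101110
Split: l1_idx=7, l2_idx=1, offset=6
L1[7] = 1
L2[1][1] = 75
paddr = 75 * 8 + 6 = 606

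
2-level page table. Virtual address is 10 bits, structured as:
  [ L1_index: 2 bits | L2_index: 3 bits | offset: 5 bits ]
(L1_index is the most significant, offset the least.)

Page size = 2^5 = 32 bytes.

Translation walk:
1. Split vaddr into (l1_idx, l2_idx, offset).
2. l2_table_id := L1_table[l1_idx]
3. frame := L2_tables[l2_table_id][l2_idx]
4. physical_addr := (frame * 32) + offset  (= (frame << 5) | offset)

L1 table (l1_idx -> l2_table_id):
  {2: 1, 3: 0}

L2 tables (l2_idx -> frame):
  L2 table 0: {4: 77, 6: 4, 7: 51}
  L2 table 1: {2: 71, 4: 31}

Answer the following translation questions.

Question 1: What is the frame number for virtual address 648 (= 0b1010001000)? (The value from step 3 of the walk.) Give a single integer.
Answer: 31

Derivation:
vaddr = 648: l1_idx=2, l2_idx=4
L1[2] = 1; L2[1][4] = 31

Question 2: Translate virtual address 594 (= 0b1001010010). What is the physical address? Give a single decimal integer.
Answer: 2290

Derivation:
vaddr = 594 = 0b1001010010
Split: l1_idx=2, l2_idx=2, offset=18
L1[2] = 1
L2[1][2] = 71
paddr = 71 * 32 + 18 = 2290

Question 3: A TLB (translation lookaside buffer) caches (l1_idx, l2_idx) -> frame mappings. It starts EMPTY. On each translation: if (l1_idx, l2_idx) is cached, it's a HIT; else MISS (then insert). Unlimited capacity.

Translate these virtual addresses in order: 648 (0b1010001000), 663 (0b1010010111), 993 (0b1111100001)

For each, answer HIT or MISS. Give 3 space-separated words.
Answer: MISS HIT MISS

Derivation:
vaddr=648: (2,4) not in TLB -> MISS, insert
vaddr=663: (2,4) in TLB -> HIT
vaddr=993: (3,7) not in TLB -> MISS, insert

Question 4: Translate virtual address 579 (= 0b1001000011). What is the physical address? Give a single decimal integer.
Answer: 2275

Derivation:
vaddr = 579 = 0b1001000011
Split: l1_idx=2, l2_idx=2, offset=3
L1[2] = 1
L2[1][2] = 71
paddr = 71 * 32 + 3 = 2275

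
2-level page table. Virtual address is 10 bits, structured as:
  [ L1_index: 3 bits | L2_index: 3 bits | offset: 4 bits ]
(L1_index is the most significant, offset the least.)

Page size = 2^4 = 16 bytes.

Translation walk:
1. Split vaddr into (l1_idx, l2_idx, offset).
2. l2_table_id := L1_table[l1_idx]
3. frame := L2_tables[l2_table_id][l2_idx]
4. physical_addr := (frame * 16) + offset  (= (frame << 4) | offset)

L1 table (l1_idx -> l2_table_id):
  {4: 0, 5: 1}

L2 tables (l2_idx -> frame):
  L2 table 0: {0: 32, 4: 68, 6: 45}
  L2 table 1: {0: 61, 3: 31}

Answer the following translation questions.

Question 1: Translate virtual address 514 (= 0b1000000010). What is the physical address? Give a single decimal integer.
Answer: 514

Derivation:
vaddr = 514 = 0b1000000010
Split: l1_idx=4, l2_idx=0, offset=2
L1[4] = 0
L2[0][0] = 32
paddr = 32 * 16 + 2 = 514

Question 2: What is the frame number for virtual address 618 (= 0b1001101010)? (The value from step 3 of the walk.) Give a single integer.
Answer: 45

Derivation:
vaddr = 618: l1_idx=4, l2_idx=6
L1[4] = 0; L2[0][6] = 45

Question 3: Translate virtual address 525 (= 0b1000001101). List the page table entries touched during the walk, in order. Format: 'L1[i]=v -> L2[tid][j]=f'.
vaddr = 525 = 0b1000001101
Split: l1_idx=4, l2_idx=0, offset=13

Answer: L1[4]=0 -> L2[0][0]=32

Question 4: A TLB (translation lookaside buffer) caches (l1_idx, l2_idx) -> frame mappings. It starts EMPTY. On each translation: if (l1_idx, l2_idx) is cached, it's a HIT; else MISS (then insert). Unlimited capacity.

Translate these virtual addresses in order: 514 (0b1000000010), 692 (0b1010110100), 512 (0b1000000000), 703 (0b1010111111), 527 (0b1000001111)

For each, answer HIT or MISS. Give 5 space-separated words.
Answer: MISS MISS HIT HIT HIT

Derivation:
vaddr=514: (4,0) not in TLB -> MISS, insert
vaddr=692: (5,3) not in TLB -> MISS, insert
vaddr=512: (4,0) in TLB -> HIT
vaddr=703: (5,3) in TLB -> HIT
vaddr=527: (4,0) in TLB -> HIT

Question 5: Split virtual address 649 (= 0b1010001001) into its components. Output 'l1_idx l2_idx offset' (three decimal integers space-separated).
Answer: 5 0 9

Derivation:
vaddr = 649 = 0b1010001001
  top 3 bits -> l1_idx = 5
  next 3 bits -> l2_idx = 0
  bottom 4 bits -> offset = 9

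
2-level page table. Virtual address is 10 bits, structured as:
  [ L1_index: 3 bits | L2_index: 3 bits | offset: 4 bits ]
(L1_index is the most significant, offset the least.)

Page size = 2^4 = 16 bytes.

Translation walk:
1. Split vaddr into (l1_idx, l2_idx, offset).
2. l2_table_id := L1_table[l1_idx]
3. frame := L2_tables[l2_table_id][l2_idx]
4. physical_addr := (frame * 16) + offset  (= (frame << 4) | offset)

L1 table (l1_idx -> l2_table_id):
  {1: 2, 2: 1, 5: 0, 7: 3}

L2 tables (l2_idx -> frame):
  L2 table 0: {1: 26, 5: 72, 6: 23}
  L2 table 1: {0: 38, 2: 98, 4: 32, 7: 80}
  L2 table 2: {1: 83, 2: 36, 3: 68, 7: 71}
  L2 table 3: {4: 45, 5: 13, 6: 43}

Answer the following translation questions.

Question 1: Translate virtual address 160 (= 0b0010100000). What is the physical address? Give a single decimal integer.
Answer: 576

Derivation:
vaddr = 160 = 0b0010100000
Split: l1_idx=1, l2_idx=2, offset=0
L1[1] = 2
L2[2][2] = 36
paddr = 36 * 16 + 0 = 576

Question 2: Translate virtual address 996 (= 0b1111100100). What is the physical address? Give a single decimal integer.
Answer: 692

Derivation:
vaddr = 996 = 0b1111100100
Split: l1_idx=7, l2_idx=6, offset=4
L1[7] = 3
L2[3][6] = 43
paddr = 43 * 16 + 4 = 692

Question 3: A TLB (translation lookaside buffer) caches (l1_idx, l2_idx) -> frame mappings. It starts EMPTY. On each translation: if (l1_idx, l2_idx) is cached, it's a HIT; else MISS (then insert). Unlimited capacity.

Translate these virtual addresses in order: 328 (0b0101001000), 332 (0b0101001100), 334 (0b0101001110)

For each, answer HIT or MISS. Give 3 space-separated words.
Answer: MISS HIT HIT

Derivation:
vaddr=328: (2,4) not in TLB -> MISS, insert
vaddr=332: (2,4) in TLB -> HIT
vaddr=334: (2,4) in TLB -> HIT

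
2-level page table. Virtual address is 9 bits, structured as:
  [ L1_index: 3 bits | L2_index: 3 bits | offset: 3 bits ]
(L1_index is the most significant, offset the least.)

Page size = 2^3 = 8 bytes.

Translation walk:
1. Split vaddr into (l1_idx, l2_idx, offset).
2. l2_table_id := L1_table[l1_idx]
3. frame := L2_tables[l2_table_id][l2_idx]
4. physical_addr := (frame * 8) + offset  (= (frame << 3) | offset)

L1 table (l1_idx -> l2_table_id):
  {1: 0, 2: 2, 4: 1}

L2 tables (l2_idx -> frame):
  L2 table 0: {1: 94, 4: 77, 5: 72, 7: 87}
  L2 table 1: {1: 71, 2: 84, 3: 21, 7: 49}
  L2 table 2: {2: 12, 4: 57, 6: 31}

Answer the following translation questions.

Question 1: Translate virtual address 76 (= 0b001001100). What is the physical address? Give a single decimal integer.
Answer: 756

Derivation:
vaddr = 76 = 0b001001100
Split: l1_idx=1, l2_idx=1, offset=4
L1[1] = 0
L2[0][1] = 94
paddr = 94 * 8 + 4 = 756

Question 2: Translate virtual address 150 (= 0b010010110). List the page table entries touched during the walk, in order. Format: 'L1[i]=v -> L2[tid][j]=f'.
vaddr = 150 = 0b010010110
Split: l1_idx=2, l2_idx=2, offset=6

Answer: L1[2]=2 -> L2[2][2]=12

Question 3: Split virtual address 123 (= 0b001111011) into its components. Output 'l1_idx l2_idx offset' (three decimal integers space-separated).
vaddr = 123 = 0b001111011
  top 3 bits -> l1_idx = 1
  next 3 bits -> l2_idx = 7
  bottom 3 bits -> offset = 3

Answer: 1 7 3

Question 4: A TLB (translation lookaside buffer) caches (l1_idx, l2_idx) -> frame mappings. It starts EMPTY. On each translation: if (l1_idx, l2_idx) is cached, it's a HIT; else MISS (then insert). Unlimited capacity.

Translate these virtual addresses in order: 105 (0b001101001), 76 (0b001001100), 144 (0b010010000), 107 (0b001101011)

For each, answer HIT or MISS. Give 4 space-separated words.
Answer: MISS MISS MISS HIT

Derivation:
vaddr=105: (1,5) not in TLB -> MISS, insert
vaddr=76: (1,1) not in TLB -> MISS, insert
vaddr=144: (2,2) not in TLB -> MISS, insert
vaddr=107: (1,5) in TLB -> HIT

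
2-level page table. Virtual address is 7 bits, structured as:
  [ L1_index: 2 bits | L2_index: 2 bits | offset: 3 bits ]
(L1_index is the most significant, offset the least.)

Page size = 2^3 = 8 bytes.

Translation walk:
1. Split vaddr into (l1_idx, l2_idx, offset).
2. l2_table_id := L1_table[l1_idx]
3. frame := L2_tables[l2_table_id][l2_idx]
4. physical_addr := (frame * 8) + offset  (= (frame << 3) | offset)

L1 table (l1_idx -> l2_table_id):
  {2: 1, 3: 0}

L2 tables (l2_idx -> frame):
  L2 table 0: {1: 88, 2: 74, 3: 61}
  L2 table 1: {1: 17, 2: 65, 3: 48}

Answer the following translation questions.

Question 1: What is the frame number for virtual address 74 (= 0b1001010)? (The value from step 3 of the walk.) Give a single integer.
Answer: 17

Derivation:
vaddr = 74: l1_idx=2, l2_idx=1
L1[2] = 1; L2[1][1] = 17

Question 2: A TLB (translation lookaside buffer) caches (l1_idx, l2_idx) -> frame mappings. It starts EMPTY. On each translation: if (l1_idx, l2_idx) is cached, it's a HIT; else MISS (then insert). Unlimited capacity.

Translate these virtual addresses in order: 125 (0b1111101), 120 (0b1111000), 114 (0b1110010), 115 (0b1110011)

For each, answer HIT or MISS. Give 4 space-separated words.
Answer: MISS HIT MISS HIT

Derivation:
vaddr=125: (3,3) not in TLB -> MISS, insert
vaddr=120: (3,3) in TLB -> HIT
vaddr=114: (3,2) not in TLB -> MISS, insert
vaddr=115: (3,2) in TLB -> HIT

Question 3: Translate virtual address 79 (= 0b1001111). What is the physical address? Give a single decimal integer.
Answer: 143

Derivation:
vaddr = 79 = 0b1001111
Split: l1_idx=2, l2_idx=1, offset=7
L1[2] = 1
L2[1][1] = 17
paddr = 17 * 8 + 7 = 143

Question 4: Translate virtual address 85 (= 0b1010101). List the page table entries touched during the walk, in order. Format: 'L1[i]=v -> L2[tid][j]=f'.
vaddr = 85 = 0b1010101
Split: l1_idx=2, l2_idx=2, offset=5

Answer: L1[2]=1 -> L2[1][2]=65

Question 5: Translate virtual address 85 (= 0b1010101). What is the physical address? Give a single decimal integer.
Answer: 525

Derivation:
vaddr = 85 = 0b1010101
Split: l1_idx=2, l2_idx=2, offset=5
L1[2] = 1
L2[1][2] = 65
paddr = 65 * 8 + 5 = 525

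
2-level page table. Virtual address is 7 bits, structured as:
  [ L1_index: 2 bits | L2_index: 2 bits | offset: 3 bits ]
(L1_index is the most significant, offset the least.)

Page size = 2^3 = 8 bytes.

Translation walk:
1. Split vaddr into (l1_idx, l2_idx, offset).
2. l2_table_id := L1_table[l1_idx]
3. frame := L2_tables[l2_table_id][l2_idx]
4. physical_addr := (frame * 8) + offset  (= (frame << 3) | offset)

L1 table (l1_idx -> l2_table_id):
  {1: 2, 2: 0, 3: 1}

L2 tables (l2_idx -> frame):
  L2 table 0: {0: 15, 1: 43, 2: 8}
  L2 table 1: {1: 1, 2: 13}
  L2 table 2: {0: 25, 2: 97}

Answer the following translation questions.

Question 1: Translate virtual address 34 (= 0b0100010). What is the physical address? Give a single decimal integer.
vaddr = 34 = 0b0100010
Split: l1_idx=1, l2_idx=0, offset=2
L1[1] = 2
L2[2][0] = 25
paddr = 25 * 8 + 2 = 202

Answer: 202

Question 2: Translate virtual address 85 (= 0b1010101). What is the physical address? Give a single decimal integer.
Answer: 69

Derivation:
vaddr = 85 = 0b1010101
Split: l1_idx=2, l2_idx=2, offset=5
L1[2] = 0
L2[0][2] = 8
paddr = 8 * 8 + 5 = 69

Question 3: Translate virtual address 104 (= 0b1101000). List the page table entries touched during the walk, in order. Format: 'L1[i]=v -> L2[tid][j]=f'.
Answer: L1[3]=1 -> L2[1][1]=1

Derivation:
vaddr = 104 = 0b1101000
Split: l1_idx=3, l2_idx=1, offset=0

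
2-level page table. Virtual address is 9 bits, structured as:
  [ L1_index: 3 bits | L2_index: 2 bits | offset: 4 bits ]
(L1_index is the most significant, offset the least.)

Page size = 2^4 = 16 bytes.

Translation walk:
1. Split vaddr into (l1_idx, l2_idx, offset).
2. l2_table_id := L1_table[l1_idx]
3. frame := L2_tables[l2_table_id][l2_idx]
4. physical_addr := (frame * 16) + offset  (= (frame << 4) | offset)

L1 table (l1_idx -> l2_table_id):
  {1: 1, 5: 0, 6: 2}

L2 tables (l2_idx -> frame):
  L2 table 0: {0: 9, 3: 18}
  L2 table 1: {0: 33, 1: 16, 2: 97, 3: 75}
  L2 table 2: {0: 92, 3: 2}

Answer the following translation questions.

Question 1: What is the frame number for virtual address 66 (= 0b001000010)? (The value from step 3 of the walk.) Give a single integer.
Answer: 33

Derivation:
vaddr = 66: l1_idx=1, l2_idx=0
L1[1] = 1; L2[1][0] = 33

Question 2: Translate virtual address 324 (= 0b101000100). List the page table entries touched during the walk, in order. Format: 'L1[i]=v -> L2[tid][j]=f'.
vaddr = 324 = 0b101000100
Split: l1_idx=5, l2_idx=0, offset=4

Answer: L1[5]=0 -> L2[0][0]=9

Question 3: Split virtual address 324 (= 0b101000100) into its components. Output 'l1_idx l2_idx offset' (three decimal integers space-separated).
Answer: 5 0 4

Derivation:
vaddr = 324 = 0b101000100
  top 3 bits -> l1_idx = 5
  next 2 bits -> l2_idx = 0
  bottom 4 bits -> offset = 4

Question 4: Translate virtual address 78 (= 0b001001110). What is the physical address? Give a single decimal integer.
vaddr = 78 = 0b001001110
Split: l1_idx=1, l2_idx=0, offset=14
L1[1] = 1
L2[1][0] = 33
paddr = 33 * 16 + 14 = 542

Answer: 542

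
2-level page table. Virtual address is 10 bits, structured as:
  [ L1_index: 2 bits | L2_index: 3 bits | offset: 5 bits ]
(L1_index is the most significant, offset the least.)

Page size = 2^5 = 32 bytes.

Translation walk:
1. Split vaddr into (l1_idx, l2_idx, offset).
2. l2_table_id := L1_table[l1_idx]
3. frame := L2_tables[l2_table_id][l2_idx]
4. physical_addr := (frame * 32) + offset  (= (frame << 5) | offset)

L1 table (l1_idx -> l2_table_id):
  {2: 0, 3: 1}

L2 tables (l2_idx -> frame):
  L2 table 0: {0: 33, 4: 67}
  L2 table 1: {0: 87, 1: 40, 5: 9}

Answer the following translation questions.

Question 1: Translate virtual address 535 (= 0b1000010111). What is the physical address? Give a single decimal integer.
vaddr = 535 = 0b1000010111
Split: l1_idx=2, l2_idx=0, offset=23
L1[2] = 0
L2[0][0] = 33
paddr = 33 * 32 + 23 = 1079

Answer: 1079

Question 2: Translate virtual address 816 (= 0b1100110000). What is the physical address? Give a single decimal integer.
Answer: 1296

Derivation:
vaddr = 816 = 0b1100110000
Split: l1_idx=3, l2_idx=1, offset=16
L1[3] = 1
L2[1][1] = 40
paddr = 40 * 32 + 16 = 1296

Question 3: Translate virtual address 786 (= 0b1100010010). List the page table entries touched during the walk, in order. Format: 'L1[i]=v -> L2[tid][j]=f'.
vaddr = 786 = 0b1100010010
Split: l1_idx=3, l2_idx=0, offset=18

Answer: L1[3]=1 -> L2[1][0]=87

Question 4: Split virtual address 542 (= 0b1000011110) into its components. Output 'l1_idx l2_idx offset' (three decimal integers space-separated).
Answer: 2 0 30

Derivation:
vaddr = 542 = 0b1000011110
  top 2 bits -> l1_idx = 2
  next 3 bits -> l2_idx = 0
  bottom 5 bits -> offset = 30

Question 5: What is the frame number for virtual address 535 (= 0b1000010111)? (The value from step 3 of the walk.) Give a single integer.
Answer: 33

Derivation:
vaddr = 535: l1_idx=2, l2_idx=0
L1[2] = 0; L2[0][0] = 33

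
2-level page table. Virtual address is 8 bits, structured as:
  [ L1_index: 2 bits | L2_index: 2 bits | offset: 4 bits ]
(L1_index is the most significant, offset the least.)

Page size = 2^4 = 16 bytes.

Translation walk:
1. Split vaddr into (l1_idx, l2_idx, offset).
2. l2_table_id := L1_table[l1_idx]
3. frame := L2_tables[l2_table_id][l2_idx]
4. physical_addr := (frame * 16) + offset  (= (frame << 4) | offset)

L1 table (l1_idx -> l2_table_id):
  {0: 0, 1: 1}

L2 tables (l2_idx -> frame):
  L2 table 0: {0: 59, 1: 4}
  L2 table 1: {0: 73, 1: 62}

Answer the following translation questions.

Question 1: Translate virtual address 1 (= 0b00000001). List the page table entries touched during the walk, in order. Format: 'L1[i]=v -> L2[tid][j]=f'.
Answer: L1[0]=0 -> L2[0][0]=59

Derivation:
vaddr = 1 = 0b00000001
Split: l1_idx=0, l2_idx=0, offset=1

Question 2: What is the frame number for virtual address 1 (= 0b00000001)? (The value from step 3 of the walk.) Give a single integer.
Answer: 59

Derivation:
vaddr = 1: l1_idx=0, l2_idx=0
L1[0] = 0; L2[0][0] = 59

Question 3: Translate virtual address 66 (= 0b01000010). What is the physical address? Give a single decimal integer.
Answer: 1170

Derivation:
vaddr = 66 = 0b01000010
Split: l1_idx=1, l2_idx=0, offset=2
L1[1] = 1
L2[1][0] = 73
paddr = 73 * 16 + 2 = 1170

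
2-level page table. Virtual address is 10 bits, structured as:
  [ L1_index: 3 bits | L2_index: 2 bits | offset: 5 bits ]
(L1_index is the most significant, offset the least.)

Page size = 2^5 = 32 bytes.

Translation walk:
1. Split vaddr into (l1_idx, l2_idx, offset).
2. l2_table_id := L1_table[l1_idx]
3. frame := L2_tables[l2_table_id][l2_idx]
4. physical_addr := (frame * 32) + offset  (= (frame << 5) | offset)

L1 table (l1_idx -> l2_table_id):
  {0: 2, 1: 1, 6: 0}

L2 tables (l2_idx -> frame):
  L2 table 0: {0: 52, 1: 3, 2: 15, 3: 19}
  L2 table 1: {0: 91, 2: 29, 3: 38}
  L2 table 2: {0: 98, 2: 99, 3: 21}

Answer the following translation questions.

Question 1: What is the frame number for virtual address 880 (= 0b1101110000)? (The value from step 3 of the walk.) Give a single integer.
vaddr = 880: l1_idx=6, l2_idx=3
L1[6] = 0; L2[0][3] = 19

Answer: 19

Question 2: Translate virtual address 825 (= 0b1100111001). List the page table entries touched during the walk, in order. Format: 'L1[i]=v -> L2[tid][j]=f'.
Answer: L1[6]=0 -> L2[0][1]=3

Derivation:
vaddr = 825 = 0b1100111001
Split: l1_idx=6, l2_idx=1, offset=25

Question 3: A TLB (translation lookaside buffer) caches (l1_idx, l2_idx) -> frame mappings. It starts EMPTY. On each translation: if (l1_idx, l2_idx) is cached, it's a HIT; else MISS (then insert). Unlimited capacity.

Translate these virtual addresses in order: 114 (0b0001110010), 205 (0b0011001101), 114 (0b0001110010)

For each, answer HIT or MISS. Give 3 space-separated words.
Answer: MISS MISS HIT

Derivation:
vaddr=114: (0,3) not in TLB -> MISS, insert
vaddr=205: (1,2) not in TLB -> MISS, insert
vaddr=114: (0,3) in TLB -> HIT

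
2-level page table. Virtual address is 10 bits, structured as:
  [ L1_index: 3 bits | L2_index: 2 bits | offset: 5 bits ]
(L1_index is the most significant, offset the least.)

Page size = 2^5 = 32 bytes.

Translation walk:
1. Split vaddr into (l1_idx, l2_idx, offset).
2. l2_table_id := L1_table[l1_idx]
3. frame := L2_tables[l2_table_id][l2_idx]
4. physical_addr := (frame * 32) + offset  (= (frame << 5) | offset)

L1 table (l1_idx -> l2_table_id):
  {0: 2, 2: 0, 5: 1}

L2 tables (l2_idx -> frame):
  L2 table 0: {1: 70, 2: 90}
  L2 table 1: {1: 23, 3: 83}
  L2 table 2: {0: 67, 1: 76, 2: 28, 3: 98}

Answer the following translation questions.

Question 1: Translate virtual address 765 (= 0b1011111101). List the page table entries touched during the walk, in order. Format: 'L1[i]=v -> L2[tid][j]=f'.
vaddr = 765 = 0b1011111101
Split: l1_idx=5, l2_idx=3, offset=29

Answer: L1[5]=1 -> L2[1][3]=83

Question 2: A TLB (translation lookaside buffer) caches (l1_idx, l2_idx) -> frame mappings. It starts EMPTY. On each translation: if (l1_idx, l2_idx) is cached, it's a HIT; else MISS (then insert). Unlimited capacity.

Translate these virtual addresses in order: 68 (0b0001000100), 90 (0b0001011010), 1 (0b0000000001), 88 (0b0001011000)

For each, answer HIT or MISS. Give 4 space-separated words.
Answer: MISS HIT MISS HIT

Derivation:
vaddr=68: (0,2) not in TLB -> MISS, insert
vaddr=90: (0,2) in TLB -> HIT
vaddr=1: (0,0) not in TLB -> MISS, insert
vaddr=88: (0,2) in TLB -> HIT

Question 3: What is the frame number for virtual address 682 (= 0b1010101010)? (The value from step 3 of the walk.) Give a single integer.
vaddr = 682: l1_idx=5, l2_idx=1
L1[5] = 1; L2[1][1] = 23

Answer: 23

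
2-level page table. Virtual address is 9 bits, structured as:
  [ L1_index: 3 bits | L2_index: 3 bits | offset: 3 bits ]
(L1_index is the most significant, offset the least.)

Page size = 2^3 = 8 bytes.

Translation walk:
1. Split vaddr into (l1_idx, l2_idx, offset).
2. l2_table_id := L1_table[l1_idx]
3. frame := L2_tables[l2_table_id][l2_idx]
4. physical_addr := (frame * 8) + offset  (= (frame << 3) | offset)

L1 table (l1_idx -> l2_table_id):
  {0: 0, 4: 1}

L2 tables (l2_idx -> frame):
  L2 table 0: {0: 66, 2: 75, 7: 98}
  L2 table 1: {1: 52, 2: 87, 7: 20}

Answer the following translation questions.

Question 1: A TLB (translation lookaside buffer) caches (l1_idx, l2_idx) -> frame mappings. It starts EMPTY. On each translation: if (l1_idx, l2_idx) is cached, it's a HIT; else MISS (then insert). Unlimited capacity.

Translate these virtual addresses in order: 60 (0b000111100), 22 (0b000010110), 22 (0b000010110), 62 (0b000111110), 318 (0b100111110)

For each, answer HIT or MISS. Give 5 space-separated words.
vaddr=60: (0,7) not in TLB -> MISS, insert
vaddr=22: (0,2) not in TLB -> MISS, insert
vaddr=22: (0,2) in TLB -> HIT
vaddr=62: (0,7) in TLB -> HIT
vaddr=318: (4,7) not in TLB -> MISS, insert

Answer: MISS MISS HIT HIT MISS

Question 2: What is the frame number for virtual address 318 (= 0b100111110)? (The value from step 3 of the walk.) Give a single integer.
vaddr = 318: l1_idx=4, l2_idx=7
L1[4] = 1; L2[1][7] = 20

Answer: 20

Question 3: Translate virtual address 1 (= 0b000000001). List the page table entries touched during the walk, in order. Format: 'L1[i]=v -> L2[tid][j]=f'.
vaddr = 1 = 0b000000001
Split: l1_idx=0, l2_idx=0, offset=1

Answer: L1[0]=0 -> L2[0][0]=66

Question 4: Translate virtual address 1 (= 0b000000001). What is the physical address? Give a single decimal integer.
vaddr = 1 = 0b000000001
Split: l1_idx=0, l2_idx=0, offset=1
L1[0] = 0
L2[0][0] = 66
paddr = 66 * 8 + 1 = 529

Answer: 529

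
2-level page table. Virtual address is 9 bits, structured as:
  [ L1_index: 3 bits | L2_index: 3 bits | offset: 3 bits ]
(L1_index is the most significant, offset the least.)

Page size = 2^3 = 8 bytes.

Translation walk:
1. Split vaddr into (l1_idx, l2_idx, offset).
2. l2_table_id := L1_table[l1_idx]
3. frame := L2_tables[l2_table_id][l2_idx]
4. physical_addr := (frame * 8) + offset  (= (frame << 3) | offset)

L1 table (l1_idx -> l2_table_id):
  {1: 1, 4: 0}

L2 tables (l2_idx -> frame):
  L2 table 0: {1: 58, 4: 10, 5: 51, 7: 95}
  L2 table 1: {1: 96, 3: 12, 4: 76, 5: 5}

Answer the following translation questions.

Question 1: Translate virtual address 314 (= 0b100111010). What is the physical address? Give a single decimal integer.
Answer: 762

Derivation:
vaddr = 314 = 0b100111010
Split: l1_idx=4, l2_idx=7, offset=2
L1[4] = 0
L2[0][7] = 95
paddr = 95 * 8 + 2 = 762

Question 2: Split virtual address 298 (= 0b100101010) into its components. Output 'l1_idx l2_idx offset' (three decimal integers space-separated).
vaddr = 298 = 0b100101010
  top 3 bits -> l1_idx = 4
  next 3 bits -> l2_idx = 5
  bottom 3 bits -> offset = 2

Answer: 4 5 2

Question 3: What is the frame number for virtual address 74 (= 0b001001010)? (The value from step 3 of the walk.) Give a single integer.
vaddr = 74: l1_idx=1, l2_idx=1
L1[1] = 1; L2[1][1] = 96

Answer: 96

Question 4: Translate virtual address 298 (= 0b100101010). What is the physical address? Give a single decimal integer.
vaddr = 298 = 0b100101010
Split: l1_idx=4, l2_idx=5, offset=2
L1[4] = 0
L2[0][5] = 51
paddr = 51 * 8 + 2 = 410

Answer: 410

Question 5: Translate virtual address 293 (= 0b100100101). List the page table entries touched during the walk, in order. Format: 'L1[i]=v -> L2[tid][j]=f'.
vaddr = 293 = 0b100100101
Split: l1_idx=4, l2_idx=4, offset=5

Answer: L1[4]=0 -> L2[0][4]=10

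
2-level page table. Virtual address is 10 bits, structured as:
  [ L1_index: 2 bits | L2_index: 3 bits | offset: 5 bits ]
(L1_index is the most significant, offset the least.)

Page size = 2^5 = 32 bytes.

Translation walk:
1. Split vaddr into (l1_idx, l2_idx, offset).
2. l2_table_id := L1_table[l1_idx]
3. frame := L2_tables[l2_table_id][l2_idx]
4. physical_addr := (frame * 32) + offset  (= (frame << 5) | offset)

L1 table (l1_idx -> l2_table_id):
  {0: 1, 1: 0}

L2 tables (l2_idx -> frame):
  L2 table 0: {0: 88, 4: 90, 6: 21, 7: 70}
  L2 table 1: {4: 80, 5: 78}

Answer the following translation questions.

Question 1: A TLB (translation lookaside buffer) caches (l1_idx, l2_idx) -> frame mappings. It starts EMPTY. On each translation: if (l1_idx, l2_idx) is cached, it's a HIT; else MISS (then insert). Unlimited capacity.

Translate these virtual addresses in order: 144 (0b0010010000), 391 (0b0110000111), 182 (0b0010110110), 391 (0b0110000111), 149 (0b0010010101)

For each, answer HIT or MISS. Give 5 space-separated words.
Answer: MISS MISS MISS HIT HIT

Derivation:
vaddr=144: (0,4) not in TLB -> MISS, insert
vaddr=391: (1,4) not in TLB -> MISS, insert
vaddr=182: (0,5) not in TLB -> MISS, insert
vaddr=391: (1,4) in TLB -> HIT
vaddr=149: (0,4) in TLB -> HIT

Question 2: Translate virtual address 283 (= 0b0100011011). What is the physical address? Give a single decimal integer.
vaddr = 283 = 0b0100011011
Split: l1_idx=1, l2_idx=0, offset=27
L1[1] = 0
L2[0][0] = 88
paddr = 88 * 32 + 27 = 2843

Answer: 2843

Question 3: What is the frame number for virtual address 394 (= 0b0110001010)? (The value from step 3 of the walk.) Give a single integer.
vaddr = 394: l1_idx=1, l2_idx=4
L1[1] = 0; L2[0][4] = 90

Answer: 90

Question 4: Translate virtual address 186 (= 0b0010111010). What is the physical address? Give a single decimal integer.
Answer: 2522

Derivation:
vaddr = 186 = 0b0010111010
Split: l1_idx=0, l2_idx=5, offset=26
L1[0] = 1
L2[1][5] = 78
paddr = 78 * 32 + 26 = 2522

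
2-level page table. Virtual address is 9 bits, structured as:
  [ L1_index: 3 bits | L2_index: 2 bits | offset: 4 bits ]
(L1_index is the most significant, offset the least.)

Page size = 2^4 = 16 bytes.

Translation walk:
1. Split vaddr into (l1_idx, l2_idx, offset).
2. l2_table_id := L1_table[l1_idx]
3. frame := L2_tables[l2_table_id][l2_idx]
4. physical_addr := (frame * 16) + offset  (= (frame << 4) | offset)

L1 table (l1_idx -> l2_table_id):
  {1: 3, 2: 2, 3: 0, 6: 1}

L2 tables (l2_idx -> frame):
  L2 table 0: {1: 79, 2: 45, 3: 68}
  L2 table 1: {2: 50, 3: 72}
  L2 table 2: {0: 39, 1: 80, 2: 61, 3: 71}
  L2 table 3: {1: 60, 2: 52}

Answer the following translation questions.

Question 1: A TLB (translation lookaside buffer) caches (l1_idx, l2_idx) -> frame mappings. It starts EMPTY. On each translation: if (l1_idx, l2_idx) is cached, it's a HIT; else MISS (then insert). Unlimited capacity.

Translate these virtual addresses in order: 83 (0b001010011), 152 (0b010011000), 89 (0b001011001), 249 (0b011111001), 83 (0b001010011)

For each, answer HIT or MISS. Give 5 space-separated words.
Answer: MISS MISS HIT MISS HIT

Derivation:
vaddr=83: (1,1) not in TLB -> MISS, insert
vaddr=152: (2,1) not in TLB -> MISS, insert
vaddr=89: (1,1) in TLB -> HIT
vaddr=249: (3,3) not in TLB -> MISS, insert
vaddr=83: (1,1) in TLB -> HIT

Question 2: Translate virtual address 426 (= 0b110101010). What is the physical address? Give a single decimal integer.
vaddr = 426 = 0b110101010
Split: l1_idx=6, l2_idx=2, offset=10
L1[6] = 1
L2[1][2] = 50
paddr = 50 * 16 + 10 = 810

Answer: 810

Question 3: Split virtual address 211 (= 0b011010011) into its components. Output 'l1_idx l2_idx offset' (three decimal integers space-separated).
vaddr = 211 = 0b011010011
  top 3 bits -> l1_idx = 3
  next 2 bits -> l2_idx = 1
  bottom 4 bits -> offset = 3

Answer: 3 1 3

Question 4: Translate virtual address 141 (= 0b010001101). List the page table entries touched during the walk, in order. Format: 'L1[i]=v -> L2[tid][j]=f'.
Answer: L1[2]=2 -> L2[2][0]=39

Derivation:
vaddr = 141 = 0b010001101
Split: l1_idx=2, l2_idx=0, offset=13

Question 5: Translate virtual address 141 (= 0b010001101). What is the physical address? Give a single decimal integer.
Answer: 637

Derivation:
vaddr = 141 = 0b010001101
Split: l1_idx=2, l2_idx=0, offset=13
L1[2] = 2
L2[2][0] = 39
paddr = 39 * 16 + 13 = 637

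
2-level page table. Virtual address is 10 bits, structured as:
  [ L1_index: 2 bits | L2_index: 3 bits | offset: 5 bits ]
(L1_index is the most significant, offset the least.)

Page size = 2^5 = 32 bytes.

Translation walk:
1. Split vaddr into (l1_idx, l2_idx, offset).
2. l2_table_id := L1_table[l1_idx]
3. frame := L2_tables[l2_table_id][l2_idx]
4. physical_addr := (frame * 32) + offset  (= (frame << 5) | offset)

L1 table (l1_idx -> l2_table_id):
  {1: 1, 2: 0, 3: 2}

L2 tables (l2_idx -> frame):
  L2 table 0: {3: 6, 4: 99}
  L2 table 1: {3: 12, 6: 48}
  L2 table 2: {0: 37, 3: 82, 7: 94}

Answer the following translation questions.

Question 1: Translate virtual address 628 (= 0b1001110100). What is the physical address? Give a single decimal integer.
Answer: 212

Derivation:
vaddr = 628 = 0b1001110100
Split: l1_idx=2, l2_idx=3, offset=20
L1[2] = 0
L2[0][3] = 6
paddr = 6 * 32 + 20 = 212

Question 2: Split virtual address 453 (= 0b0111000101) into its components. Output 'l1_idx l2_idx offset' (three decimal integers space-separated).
Answer: 1 6 5

Derivation:
vaddr = 453 = 0b0111000101
  top 2 bits -> l1_idx = 1
  next 3 bits -> l2_idx = 6
  bottom 5 bits -> offset = 5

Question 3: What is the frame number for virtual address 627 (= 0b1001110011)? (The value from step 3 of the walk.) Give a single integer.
vaddr = 627: l1_idx=2, l2_idx=3
L1[2] = 0; L2[0][3] = 6

Answer: 6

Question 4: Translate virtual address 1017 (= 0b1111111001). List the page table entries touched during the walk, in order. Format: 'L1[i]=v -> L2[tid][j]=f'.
vaddr = 1017 = 0b1111111001
Split: l1_idx=3, l2_idx=7, offset=25

Answer: L1[3]=2 -> L2[2][7]=94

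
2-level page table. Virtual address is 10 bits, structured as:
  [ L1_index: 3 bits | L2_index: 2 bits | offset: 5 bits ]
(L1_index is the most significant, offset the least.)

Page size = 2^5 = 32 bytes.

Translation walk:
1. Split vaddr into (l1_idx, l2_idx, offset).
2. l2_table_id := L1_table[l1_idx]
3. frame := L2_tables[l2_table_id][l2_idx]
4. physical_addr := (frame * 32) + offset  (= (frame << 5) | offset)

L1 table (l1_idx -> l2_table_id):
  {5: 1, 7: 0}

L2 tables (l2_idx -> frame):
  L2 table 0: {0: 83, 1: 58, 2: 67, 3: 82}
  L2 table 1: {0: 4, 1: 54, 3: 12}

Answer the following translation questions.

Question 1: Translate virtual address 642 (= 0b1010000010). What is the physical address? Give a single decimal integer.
vaddr = 642 = 0b1010000010
Split: l1_idx=5, l2_idx=0, offset=2
L1[5] = 1
L2[1][0] = 4
paddr = 4 * 32 + 2 = 130

Answer: 130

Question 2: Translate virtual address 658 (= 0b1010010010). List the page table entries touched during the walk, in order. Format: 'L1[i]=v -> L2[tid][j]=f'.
vaddr = 658 = 0b1010010010
Split: l1_idx=5, l2_idx=0, offset=18

Answer: L1[5]=1 -> L2[1][0]=4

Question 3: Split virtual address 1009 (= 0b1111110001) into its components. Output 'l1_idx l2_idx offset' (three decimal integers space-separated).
Answer: 7 3 17

Derivation:
vaddr = 1009 = 0b1111110001
  top 3 bits -> l1_idx = 7
  next 2 bits -> l2_idx = 3
  bottom 5 bits -> offset = 17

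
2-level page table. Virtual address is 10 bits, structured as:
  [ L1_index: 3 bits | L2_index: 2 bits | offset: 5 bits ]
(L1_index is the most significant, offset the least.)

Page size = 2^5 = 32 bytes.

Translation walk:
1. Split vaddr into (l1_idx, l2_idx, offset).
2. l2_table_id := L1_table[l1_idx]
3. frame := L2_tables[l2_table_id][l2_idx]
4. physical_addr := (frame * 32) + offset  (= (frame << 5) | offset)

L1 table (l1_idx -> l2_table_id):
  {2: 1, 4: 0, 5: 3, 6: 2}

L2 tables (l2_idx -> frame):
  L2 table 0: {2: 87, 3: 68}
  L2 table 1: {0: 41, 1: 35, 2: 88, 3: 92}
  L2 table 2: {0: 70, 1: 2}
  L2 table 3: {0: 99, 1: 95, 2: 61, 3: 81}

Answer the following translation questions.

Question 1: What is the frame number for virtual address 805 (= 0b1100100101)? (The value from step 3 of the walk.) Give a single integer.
vaddr = 805: l1_idx=6, l2_idx=1
L1[6] = 2; L2[2][1] = 2

Answer: 2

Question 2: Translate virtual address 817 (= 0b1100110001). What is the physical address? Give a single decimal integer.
vaddr = 817 = 0b1100110001
Split: l1_idx=6, l2_idx=1, offset=17
L1[6] = 2
L2[2][1] = 2
paddr = 2 * 32 + 17 = 81

Answer: 81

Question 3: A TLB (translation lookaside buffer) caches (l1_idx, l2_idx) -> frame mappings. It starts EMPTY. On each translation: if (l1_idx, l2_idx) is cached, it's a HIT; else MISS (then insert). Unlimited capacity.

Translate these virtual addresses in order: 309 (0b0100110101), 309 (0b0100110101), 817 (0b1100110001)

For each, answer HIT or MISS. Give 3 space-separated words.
Answer: MISS HIT MISS

Derivation:
vaddr=309: (2,1) not in TLB -> MISS, insert
vaddr=309: (2,1) in TLB -> HIT
vaddr=817: (6,1) not in TLB -> MISS, insert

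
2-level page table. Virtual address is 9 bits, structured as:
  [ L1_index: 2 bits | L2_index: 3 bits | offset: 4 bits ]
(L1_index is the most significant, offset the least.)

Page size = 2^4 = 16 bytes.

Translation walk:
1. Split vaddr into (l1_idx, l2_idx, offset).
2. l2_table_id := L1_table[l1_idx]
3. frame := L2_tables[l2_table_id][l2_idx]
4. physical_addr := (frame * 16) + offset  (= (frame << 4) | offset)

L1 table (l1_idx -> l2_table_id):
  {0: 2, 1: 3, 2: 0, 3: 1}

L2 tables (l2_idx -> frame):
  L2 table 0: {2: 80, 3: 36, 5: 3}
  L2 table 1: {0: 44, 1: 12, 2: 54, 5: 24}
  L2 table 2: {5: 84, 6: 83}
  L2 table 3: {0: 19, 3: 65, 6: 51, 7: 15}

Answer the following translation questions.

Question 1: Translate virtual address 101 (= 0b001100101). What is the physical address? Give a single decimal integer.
Answer: 1333

Derivation:
vaddr = 101 = 0b001100101
Split: l1_idx=0, l2_idx=6, offset=5
L1[0] = 2
L2[2][6] = 83
paddr = 83 * 16 + 5 = 1333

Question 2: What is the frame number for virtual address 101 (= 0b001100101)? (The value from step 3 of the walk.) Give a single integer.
Answer: 83

Derivation:
vaddr = 101: l1_idx=0, l2_idx=6
L1[0] = 2; L2[2][6] = 83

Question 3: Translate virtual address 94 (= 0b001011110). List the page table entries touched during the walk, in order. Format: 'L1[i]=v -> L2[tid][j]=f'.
Answer: L1[0]=2 -> L2[2][5]=84

Derivation:
vaddr = 94 = 0b001011110
Split: l1_idx=0, l2_idx=5, offset=14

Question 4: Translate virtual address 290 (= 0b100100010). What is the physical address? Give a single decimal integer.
vaddr = 290 = 0b100100010
Split: l1_idx=2, l2_idx=2, offset=2
L1[2] = 0
L2[0][2] = 80
paddr = 80 * 16 + 2 = 1282

Answer: 1282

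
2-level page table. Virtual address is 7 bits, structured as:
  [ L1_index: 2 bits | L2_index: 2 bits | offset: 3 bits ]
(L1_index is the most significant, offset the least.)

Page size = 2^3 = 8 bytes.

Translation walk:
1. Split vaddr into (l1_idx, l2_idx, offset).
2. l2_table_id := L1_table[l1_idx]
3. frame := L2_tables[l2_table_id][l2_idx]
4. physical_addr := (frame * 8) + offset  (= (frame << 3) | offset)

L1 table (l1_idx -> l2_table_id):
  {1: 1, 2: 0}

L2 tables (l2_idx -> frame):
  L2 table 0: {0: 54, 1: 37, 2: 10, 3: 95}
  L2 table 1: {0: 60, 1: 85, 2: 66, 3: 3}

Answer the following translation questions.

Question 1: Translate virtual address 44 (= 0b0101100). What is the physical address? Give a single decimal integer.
Answer: 684

Derivation:
vaddr = 44 = 0b0101100
Split: l1_idx=1, l2_idx=1, offset=4
L1[1] = 1
L2[1][1] = 85
paddr = 85 * 8 + 4 = 684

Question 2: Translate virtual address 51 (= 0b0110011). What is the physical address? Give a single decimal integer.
vaddr = 51 = 0b0110011
Split: l1_idx=1, l2_idx=2, offset=3
L1[1] = 1
L2[1][2] = 66
paddr = 66 * 8 + 3 = 531

Answer: 531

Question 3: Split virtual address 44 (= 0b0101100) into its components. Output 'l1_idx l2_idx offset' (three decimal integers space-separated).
vaddr = 44 = 0b0101100
  top 2 bits -> l1_idx = 1
  next 2 bits -> l2_idx = 1
  bottom 3 bits -> offset = 4

Answer: 1 1 4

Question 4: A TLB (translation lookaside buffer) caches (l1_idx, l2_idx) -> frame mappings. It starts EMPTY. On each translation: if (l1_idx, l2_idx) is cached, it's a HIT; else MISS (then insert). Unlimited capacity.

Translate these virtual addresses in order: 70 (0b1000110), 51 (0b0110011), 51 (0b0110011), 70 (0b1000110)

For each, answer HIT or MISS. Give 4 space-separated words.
vaddr=70: (2,0) not in TLB -> MISS, insert
vaddr=51: (1,2) not in TLB -> MISS, insert
vaddr=51: (1,2) in TLB -> HIT
vaddr=70: (2,0) in TLB -> HIT

Answer: MISS MISS HIT HIT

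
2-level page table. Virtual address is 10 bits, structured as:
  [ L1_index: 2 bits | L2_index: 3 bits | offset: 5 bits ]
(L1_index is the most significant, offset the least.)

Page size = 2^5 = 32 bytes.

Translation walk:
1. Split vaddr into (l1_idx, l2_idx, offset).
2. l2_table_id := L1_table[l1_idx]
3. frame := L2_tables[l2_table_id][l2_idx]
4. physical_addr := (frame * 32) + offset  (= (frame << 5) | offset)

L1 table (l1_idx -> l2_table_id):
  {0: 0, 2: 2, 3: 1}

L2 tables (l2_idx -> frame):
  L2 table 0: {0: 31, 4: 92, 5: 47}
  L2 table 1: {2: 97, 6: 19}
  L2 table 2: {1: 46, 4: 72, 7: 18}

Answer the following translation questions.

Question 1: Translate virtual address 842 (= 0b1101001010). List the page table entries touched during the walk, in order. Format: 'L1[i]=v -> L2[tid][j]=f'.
vaddr = 842 = 0b1101001010
Split: l1_idx=3, l2_idx=2, offset=10

Answer: L1[3]=1 -> L2[1][2]=97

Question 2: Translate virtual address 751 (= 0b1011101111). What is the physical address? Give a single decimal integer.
vaddr = 751 = 0b1011101111
Split: l1_idx=2, l2_idx=7, offset=15
L1[2] = 2
L2[2][7] = 18
paddr = 18 * 32 + 15 = 591

Answer: 591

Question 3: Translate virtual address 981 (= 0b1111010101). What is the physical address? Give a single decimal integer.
vaddr = 981 = 0b1111010101
Split: l1_idx=3, l2_idx=6, offset=21
L1[3] = 1
L2[1][6] = 19
paddr = 19 * 32 + 21 = 629

Answer: 629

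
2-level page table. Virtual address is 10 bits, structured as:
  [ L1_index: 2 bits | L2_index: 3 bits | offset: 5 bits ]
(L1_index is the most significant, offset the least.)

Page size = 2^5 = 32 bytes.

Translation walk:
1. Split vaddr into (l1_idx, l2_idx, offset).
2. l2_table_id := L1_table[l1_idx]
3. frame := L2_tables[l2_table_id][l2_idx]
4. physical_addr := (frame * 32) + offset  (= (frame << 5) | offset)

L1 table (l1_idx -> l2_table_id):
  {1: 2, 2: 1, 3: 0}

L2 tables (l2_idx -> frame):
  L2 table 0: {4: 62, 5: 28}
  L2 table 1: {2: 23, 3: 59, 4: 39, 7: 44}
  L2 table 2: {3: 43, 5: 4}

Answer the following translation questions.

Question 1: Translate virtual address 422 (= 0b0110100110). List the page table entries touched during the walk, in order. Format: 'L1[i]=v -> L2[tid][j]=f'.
Answer: L1[1]=2 -> L2[2][5]=4

Derivation:
vaddr = 422 = 0b0110100110
Split: l1_idx=1, l2_idx=5, offset=6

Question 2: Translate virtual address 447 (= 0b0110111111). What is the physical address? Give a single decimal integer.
vaddr = 447 = 0b0110111111
Split: l1_idx=1, l2_idx=5, offset=31
L1[1] = 2
L2[2][5] = 4
paddr = 4 * 32 + 31 = 159

Answer: 159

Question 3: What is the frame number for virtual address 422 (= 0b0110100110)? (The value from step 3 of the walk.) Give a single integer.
Answer: 4

Derivation:
vaddr = 422: l1_idx=1, l2_idx=5
L1[1] = 2; L2[2][5] = 4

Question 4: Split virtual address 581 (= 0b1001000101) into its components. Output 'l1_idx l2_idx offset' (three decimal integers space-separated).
vaddr = 581 = 0b1001000101
  top 2 bits -> l1_idx = 2
  next 3 bits -> l2_idx = 2
  bottom 5 bits -> offset = 5

Answer: 2 2 5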